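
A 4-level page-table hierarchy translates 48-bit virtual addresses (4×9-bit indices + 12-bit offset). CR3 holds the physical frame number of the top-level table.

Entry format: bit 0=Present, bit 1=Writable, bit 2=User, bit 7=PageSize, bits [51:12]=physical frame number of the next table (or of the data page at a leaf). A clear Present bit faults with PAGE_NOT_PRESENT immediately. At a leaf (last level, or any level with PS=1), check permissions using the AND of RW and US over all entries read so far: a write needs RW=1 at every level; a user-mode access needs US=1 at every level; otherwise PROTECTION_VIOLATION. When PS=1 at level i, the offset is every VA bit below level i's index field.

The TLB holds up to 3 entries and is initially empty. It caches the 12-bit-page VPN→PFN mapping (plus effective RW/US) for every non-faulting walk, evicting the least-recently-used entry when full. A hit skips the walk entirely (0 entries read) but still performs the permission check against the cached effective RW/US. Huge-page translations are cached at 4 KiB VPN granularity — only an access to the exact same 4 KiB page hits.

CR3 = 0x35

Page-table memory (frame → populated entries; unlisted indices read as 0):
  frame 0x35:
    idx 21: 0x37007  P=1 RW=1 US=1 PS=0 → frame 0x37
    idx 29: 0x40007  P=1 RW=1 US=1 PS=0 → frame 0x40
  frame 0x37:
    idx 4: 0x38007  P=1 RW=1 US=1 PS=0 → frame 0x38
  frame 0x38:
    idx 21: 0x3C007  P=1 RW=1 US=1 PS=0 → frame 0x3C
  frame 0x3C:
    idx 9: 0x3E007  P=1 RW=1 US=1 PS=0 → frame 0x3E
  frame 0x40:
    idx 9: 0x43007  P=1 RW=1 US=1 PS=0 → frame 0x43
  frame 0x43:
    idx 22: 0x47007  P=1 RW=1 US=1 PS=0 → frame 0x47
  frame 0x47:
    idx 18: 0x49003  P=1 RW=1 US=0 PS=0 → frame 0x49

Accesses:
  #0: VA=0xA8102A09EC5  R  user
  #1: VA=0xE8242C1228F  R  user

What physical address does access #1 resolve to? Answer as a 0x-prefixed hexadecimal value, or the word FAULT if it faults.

Walk each access:
#0 VA=0xA8102A09EC5 (r,user):
  L0: frame=0x35 idx=21 entry=0x37007 [P=1 RW=1 US=1 PS=0]
  L1: frame=0x37 idx=4 entry=0x38007 [P=1 RW=1 US=1 PS=0]
  L2: frame=0x38 idx=21 entry=0x3C007 [P=1 RW=1 US=1 PS=0]
  L3: frame=0x3C idx=9 entry=0x3E007 [P=1 RW=1 US=1 PS=0]
  ✓ 0x3EEC5  — 4 lookups
#1 VA=0xE8242C1228F (r,user):
  L0: frame=0x35 idx=29 entry=0x40007 [P=1 RW=1 US=1 PS=0]
  L1: frame=0x40 idx=9 entry=0x43007 [P=1 RW=1 US=1 PS=0]
  L2: frame=0x43 idx=22 entry=0x47007 [P=1 RW=1 US=1 PS=0]
  L3: frame=0x47 idx=18 entry=0x49003 [P=1 RW=1 US=0 PS=0]
  → PROTECTION_VIOLATION  (4 entries read)

Access #1 PA: FAULT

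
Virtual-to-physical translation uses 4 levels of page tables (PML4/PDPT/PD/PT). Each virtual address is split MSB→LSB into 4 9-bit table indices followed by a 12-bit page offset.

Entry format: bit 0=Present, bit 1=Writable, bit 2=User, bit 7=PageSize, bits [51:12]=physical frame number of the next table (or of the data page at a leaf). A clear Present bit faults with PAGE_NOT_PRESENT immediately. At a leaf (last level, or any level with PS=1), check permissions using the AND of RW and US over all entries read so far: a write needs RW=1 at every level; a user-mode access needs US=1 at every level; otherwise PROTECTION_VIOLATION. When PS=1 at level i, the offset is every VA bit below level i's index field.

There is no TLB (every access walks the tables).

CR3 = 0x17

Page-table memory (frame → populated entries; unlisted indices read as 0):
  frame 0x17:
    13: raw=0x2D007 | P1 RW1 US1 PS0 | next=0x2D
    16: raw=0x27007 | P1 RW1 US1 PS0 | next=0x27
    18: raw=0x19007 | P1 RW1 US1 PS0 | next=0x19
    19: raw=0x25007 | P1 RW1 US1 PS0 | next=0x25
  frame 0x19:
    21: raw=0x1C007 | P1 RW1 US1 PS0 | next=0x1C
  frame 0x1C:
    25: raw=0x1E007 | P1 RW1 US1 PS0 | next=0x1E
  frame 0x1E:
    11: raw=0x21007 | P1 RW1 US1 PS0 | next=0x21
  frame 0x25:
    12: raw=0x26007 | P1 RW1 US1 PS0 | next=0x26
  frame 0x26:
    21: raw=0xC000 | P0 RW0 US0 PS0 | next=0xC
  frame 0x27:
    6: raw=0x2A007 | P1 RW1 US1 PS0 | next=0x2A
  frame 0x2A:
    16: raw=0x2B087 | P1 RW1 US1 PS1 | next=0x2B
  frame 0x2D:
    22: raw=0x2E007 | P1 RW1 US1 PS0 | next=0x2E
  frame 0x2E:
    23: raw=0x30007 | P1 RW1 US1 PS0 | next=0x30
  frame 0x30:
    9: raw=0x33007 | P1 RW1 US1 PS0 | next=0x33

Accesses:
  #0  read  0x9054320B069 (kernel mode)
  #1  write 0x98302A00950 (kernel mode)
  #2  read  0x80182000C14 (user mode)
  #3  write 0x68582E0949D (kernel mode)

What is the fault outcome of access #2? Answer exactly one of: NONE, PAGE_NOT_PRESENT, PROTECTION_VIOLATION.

Trace:
#0 VA=0x9054320B069 (r,kernel):
  L0: frame=0x17 idx=18 entry=0x19007 [P=1 RW=1 US=1 PS=0]
  L1: frame=0x19 idx=21 entry=0x1C007 [P=1 RW=1 US=1 PS=0]
  L2: frame=0x1C idx=25 entry=0x1E007 [P=1 RW=1 US=1 PS=0]
  L3: frame=0x1E idx=11 entry=0x21007 [P=1 RW=1 US=1 PS=0]
  → PA=0x21069  (4 entries read)
#1 VA=0x98302A00950 (w,kernel):
  L0: frame=0x17 idx=19 entry=0x25007 [P=1 RW=1 US=1 PS=0]
  L1: frame=0x25 idx=12 entry=0x26007 [P=1 RW=1 US=1 PS=0]
  L2: frame=0x26 idx=21 entry=0xC000 [P=0 RW=0 US=0 PS=0]
  ⇒ fault: PAGE_NOT_PRESENT  — 3 lookups
#2 VA=0x80182000C14 (r,user):
  L0: frame=0x17 idx=16 entry=0x27007 [P=1 RW=1 US=1 PS=0]
  L1: frame=0x27 idx=6 entry=0x2A007 [P=1 RW=1 US=1 PS=0]
  L2: frame=0x2A idx=16 entry=0x2B087 [P=1 RW=1 US=1 PS=1]
  → PA=0x2BC14 (huge @L2)  (3 entries read)
#3 VA=0x68582E0949D (w,kernel):
  L0: frame=0x17 idx=13 entry=0x2D007 [P=1 RW=1 US=1 PS=0]
  L1: frame=0x2D idx=22 entry=0x2E007 [P=1 RW=1 US=1 PS=0]
  L2: frame=0x2E idx=23 entry=0x30007 [P=1 RW=1 US=1 PS=0]
  L3: frame=0x30 idx=9 entry=0x33007 [P=1 RW=1 US=1 PS=0]
  → PA=0x3349D  (4 entries read)

Access #2 fault: NONE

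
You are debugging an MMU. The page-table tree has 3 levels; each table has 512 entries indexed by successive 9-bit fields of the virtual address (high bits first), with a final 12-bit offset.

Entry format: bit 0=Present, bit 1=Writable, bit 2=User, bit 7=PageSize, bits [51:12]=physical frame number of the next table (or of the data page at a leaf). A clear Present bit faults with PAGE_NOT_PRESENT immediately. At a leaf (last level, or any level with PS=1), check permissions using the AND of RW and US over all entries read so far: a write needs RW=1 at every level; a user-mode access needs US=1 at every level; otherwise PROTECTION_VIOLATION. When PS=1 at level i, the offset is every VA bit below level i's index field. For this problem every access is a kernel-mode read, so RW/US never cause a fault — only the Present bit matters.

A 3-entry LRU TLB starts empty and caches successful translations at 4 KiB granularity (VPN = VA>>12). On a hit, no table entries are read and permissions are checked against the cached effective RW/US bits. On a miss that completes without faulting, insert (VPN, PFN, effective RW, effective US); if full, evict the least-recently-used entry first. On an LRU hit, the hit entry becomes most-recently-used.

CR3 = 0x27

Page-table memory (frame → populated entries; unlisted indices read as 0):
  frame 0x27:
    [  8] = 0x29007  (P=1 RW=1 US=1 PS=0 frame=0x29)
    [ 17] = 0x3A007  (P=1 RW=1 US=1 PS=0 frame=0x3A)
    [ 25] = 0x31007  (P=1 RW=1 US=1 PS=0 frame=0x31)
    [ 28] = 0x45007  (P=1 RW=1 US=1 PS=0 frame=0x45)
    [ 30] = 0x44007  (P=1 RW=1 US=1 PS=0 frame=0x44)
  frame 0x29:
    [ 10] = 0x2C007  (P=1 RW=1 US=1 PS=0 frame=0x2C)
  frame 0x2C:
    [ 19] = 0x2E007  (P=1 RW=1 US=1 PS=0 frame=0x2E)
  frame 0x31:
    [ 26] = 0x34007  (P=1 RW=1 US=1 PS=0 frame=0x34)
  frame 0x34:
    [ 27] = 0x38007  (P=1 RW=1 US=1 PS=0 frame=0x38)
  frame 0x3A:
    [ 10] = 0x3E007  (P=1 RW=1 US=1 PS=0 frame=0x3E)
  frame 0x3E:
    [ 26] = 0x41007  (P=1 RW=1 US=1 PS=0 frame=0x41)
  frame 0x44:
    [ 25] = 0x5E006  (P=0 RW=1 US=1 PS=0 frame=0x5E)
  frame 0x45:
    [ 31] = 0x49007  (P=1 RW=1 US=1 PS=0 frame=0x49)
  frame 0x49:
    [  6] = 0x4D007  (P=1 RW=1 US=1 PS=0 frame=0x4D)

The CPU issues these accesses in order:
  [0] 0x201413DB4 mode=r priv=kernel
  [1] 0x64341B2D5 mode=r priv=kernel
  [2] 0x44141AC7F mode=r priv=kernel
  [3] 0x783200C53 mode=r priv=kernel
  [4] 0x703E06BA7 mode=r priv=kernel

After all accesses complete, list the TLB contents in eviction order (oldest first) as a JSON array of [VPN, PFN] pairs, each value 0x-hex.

Per-access translation:
#0 VA=0x201413DB4 (r,kernel):
  L0 @0x27[8] → 0x29007  P=1,RW=1,US=1,PS=0
  L1 @0x29[10] → 0x2C007  P=1,RW=1,US=1,PS=0
  L2 @0x2C[19] → 0x2E007  P=1,RW=1,US=1,PS=0
  ⇒ phys 0x2EDB4  [3 reads]
#1 VA=0x64341B2D5 (r,kernel):
  L0 @0x27[25] → 0x31007  P=1,RW=1,US=1,PS=0
  L1 @0x31[26] → 0x34007  P=1,RW=1,US=1,PS=0
  L2 @0x34[27] → 0x38007  P=1,RW=1,US=1,PS=0
  ⇒ phys 0x382D5  [3 reads]
#2 VA=0x44141AC7F (r,kernel):
  L0 @0x27[17] → 0x3A007  P=1,RW=1,US=1,PS=0
  L1 @0x3A[10] → 0x3E007  P=1,RW=1,US=1,PS=0
  L2 @0x3E[26] → 0x41007  P=1,RW=1,US=1,PS=0
  ⇒ phys 0x41C7F  [3 reads]
#3 VA=0x783200C53 (r,kernel):
  L0 @0x27[30] → 0x44007  P=1,RW=1,US=1,PS=0
  L1 @0x44[25] → 0x5E006  P=0,RW=1,US=1,PS=0
  → PAGE_NOT_PRESENT  (2 entries read)
#4 VA=0x703E06BA7 (r,kernel):
  L0 @0x27[28] → 0x45007  P=1,RW=1,US=1,PS=0
  L1 @0x45[31] → 0x49007  P=1,RW=1,US=1,PS=0
  L2 @0x49[6] → 0x4D007  P=1,RW=1,US=1,PS=0
  ⇒ phys 0x4DBA7  [3 reads]

TLB: [["0x64341B", "0x38"], ["0x44141A", "0x41"], ["0x703E06", "0x4D"]]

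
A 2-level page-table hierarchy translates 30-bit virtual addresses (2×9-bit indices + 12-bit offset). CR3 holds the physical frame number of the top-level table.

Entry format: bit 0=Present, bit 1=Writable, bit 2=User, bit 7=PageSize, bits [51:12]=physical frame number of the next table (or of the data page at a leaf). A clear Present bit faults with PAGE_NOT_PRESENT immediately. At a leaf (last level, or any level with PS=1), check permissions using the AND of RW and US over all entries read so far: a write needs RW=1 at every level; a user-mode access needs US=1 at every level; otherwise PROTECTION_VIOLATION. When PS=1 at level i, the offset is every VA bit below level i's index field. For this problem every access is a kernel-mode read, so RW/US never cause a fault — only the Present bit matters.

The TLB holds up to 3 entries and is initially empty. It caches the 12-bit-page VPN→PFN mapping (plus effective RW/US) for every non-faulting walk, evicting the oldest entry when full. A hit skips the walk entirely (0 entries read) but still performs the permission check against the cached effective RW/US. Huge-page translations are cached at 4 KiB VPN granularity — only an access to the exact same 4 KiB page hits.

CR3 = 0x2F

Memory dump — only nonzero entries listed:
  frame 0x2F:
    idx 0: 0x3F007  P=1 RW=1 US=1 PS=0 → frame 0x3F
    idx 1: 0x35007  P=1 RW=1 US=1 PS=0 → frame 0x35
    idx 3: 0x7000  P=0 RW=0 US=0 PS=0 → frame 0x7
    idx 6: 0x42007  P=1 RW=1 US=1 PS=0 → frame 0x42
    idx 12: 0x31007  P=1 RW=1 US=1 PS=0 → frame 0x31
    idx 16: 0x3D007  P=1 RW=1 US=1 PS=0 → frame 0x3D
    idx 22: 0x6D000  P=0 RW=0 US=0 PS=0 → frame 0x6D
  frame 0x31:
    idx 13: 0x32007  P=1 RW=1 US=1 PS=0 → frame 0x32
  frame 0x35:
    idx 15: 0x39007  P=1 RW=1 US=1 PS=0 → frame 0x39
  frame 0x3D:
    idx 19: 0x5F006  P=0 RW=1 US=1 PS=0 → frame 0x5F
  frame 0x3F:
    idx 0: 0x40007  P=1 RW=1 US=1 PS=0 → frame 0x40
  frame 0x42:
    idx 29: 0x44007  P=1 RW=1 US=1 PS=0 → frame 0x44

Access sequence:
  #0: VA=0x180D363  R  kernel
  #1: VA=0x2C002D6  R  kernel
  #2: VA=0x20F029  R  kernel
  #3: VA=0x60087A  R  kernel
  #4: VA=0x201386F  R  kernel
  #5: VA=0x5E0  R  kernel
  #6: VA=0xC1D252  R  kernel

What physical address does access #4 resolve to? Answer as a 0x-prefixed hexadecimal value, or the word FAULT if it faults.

Per-access translation:
#0 VA=0x180D363 (r,kernel):
  L0 @0x2F[12] → 0x31007  P=1,RW=1,US=1,PS=0
  L1 @0x31[13] → 0x32007  P=1,RW=1,US=1,PS=0
  → PA=0x32363  (2 entries read)
#1 VA=0x2C002D6 (r,kernel):
  L0 @0x2F[22] → 0x6D000  P=0,RW=0,US=0,PS=0
  → PAGE_NOT_PRESENT  (1 entries read)
#2 VA=0x20F029 (r,kernel):
  L0 @0x2F[1] → 0x35007  P=1,RW=1,US=1,PS=0
  L1 @0x35[15] → 0x39007  P=1,RW=1,US=1,PS=0
  → PA=0x39029  (2 entries read)
#3 VA=0x60087A (r,kernel):
  L0 @0x2F[3] → 0x7000  P=0,RW=0,US=0,PS=0
  → PAGE_NOT_PRESENT  (1 entries read)
#4 VA=0x201386F (r,kernel):
  L0 @0x2F[16] → 0x3D007  P=1,RW=1,US=1,PS=0
  L1 @0x3D[19] → 0x5F006  P=0,RW=1,US=1,PS=0
  → PAGE_NOT_PRESENT  (2 entries read)
#5 VA=0x5E0 (r,kernel):
  L0 @0x2F[0] → 0x3F007  P=1,RW=1,US=1,PS=0
  L1 @0x3F[0] → 0x40007  P=1,RW=1,US=1,PS=0
  → PA=0x405E0  (2 entries read)
#6 VA=0xC1D252 (r,kernel):
  L0 @0x2F[6] → 0x42007  P=1,RW=1,US=1,PS=0
  L1 @0x42[29] → 0x44007  P=1,RW=1,US=1,PS=0
  → PA=0x44252  (2 entries read)

Access #4 PA: FAULT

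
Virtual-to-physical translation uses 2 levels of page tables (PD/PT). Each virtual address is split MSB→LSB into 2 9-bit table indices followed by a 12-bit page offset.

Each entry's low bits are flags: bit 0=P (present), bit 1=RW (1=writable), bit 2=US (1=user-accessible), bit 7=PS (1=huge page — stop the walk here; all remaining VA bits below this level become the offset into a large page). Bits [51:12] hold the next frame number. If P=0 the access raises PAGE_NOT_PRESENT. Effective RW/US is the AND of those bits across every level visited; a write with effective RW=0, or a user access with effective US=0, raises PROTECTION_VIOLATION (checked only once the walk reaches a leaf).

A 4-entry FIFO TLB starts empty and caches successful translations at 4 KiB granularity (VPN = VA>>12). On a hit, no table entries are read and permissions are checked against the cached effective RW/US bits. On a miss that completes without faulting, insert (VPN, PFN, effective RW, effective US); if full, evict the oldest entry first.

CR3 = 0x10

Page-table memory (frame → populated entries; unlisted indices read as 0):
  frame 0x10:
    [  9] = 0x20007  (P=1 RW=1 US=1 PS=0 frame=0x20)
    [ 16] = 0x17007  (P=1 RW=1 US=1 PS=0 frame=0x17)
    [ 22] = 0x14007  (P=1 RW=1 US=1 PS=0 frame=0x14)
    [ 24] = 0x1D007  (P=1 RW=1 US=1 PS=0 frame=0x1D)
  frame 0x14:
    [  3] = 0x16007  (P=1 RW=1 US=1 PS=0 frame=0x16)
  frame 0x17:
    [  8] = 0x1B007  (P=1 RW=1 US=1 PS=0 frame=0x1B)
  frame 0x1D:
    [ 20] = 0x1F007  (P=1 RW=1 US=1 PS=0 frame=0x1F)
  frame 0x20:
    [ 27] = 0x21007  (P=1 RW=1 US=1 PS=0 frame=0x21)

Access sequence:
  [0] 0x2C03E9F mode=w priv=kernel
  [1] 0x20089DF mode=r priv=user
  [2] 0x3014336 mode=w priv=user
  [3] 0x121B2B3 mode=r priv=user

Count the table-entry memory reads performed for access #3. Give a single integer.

Per-access translation:
#0 VA=0x2C03E9F (w,kernel):
  [0] read 0x10 idx=22: raw=0x14007 flags P=1 W=1 U=1 S=0
  [1] read 0x14 idx=3: raw=0x16007 flags P=1 W=1 U=1 S=0
  ✓ 0x16E9F  — 2 lookups
#1 VA=0x20089DF (r,user):
  [0] read 0x10 idx=16: raw=0x17007 flags P=1 W=1 U=1 S=0
  [1] read 0x17 idx=8: raw=0x1B007 flags P=1 W=1 U=1 S=0
  ✓ 0x1B9DF  — 2 lookups
#2 VA=0x3014336 (w,user):
  [0] read 0x10 idx=24: raw=0x1D007 flags P=1 W=1 U=1 S=0
  [1] read 0x1D idx=20: raw=0x1F007 flags P=1 W=1 U=1 S=0
  ✓ 0x1F336  — 2 lookups
#3 VA=0x121B2B3 (r,user):
  [0] read 0x10 idx=9: raw=0x20007 flags P=1 W=1 U=1 S=0
  [1] read 0x20 idx=27: raw=0x21007 flags P=1 W=1 U=1 S=0
  ✓ 0x212B3  — 2 lookups

Entries read for #3: 2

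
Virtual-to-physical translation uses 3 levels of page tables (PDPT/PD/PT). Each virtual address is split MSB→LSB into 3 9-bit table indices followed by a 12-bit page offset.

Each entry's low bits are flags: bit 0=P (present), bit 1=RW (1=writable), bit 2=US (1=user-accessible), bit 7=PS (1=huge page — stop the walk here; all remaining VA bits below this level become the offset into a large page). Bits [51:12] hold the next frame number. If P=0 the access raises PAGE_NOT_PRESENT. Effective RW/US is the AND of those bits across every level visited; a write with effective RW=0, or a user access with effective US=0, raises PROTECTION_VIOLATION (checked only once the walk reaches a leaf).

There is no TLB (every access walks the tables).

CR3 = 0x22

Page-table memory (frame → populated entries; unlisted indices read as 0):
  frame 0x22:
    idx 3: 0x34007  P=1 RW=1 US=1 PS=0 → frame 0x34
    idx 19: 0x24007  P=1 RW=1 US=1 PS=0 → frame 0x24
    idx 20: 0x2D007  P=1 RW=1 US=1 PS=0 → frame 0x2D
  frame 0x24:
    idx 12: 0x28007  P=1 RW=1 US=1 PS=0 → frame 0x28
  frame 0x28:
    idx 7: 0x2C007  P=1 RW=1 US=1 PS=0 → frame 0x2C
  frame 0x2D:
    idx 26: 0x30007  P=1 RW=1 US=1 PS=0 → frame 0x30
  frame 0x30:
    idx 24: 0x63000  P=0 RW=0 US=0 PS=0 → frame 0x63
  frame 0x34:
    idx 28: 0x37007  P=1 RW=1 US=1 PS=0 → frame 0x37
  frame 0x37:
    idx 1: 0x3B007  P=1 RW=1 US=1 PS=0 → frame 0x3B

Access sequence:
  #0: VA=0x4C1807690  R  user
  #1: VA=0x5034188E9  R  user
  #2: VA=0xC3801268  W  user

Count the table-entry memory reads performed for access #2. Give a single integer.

Trace:
#0 VA=0x4C1807690 (r,user):
  L0 @0x22[19] → 0x24007  P=1,RW=1,US=1,PS=0
  L1 @0x24[12] → 0x28007  P=1,RW=1,US=1,PS=0
  L2 @0x28[7] → 0x2C007  P=1,RW=1,US=1,PS=0
  → PA=0x2C690  (3 entries read)
#1 VA=0x5034188E9 (r,user):
  L0 @0x22[20] → 0x2D007  P=1,RW=1,US=1,PS=0
  L1 @0x2D[26] → 0x30007  P=1,RW=1,US=1,PS=0
  L2 @0x30[24] → 0x63000  P=0,RW=0,US=0,PS=0
  ✗ PAGE_NOT_PRESENT  [3 reads]
#2 VA=0xC3801268 (w,user):
  L0 @0x22[3] → 0x34007  P=1,RW=1,US=1,PS=0
  L1 @0x34[28] → 0x37007  P=1,RW=1,US=1,PS=0
  L2 @0x37[1] → 0x3B007  P=1,RW=1,US=1,PS=0
  → PA=0x3B268  (3 entries read)

Entries read for #2: 3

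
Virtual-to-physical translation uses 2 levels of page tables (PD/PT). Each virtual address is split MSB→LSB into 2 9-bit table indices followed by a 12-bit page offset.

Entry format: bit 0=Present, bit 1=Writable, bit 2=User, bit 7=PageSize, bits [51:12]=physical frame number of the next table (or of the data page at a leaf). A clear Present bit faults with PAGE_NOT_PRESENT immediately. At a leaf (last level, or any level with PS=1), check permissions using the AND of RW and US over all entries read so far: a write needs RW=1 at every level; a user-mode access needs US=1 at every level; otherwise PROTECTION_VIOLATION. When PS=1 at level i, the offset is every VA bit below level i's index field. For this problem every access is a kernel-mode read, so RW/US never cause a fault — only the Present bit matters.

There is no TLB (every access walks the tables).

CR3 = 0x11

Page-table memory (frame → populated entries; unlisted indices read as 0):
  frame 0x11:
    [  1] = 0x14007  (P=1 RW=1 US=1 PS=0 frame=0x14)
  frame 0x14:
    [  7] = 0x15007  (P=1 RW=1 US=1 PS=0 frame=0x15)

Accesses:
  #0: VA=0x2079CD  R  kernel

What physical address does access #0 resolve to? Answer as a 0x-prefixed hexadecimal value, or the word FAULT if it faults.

Trace:
#0 VA=0x2079CD (r,kernel):
  lvl0: tbl 0x11, slot 1 ⇒ 0x14007 (P1/RW1/US1/PS0)
  lvl1: tbl 0x14, slot 7 ⇒ 0x15007 (P1/RW1/US1/PS0)
  ✓ 0x159CD  — 2 lookups

Access #0 PA: 0x159CD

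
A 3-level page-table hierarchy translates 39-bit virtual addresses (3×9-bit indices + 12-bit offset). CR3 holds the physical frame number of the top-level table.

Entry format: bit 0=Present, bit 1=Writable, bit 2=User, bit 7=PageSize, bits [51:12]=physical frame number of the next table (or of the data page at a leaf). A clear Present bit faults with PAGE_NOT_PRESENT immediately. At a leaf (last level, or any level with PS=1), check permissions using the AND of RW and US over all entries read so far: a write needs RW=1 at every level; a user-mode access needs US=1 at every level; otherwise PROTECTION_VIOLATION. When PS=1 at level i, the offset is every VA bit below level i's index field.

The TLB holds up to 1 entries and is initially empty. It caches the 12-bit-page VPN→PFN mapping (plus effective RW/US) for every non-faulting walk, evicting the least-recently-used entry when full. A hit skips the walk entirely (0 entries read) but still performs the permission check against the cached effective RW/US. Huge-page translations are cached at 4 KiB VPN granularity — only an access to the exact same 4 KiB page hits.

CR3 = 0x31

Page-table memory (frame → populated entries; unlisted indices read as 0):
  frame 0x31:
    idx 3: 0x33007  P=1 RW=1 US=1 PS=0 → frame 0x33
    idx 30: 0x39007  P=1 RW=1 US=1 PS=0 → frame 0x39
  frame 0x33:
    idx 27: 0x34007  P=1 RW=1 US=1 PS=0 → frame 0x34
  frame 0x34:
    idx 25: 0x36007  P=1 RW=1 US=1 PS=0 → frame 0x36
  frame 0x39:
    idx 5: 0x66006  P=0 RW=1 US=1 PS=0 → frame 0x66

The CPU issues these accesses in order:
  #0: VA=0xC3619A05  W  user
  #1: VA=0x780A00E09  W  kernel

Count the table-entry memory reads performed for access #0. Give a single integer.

Per-access translation:
#0 VA=0xC3619A05 (w,user):
  [0] read 0x31 idx=3: raw=0x33007 flags P=1 W=1 U=1 S=0
  [1] read 0x33 idx=27: raw=0x34007 flags P=1 W=1 U=1 S=0
  [2] read 0x34 idx=25: raw=0x36007 flags P=1 W=1 U=1 S=0
  ✓ 0x36A05  — 3 lookups
#1 VA=0x780A00E09 (w,kernel):
  [0] read 0x31 idx=30: raw=0x39007 flags P=1 W=1 U=1 S=0
  [1] read 0x39 idx=5: raw=0x66006 flags P=0 W=1 U=1 S=0
  ⇒ fault: PAGE_NOT_PRESENT  — 2 lookups

Entries read for #0: 3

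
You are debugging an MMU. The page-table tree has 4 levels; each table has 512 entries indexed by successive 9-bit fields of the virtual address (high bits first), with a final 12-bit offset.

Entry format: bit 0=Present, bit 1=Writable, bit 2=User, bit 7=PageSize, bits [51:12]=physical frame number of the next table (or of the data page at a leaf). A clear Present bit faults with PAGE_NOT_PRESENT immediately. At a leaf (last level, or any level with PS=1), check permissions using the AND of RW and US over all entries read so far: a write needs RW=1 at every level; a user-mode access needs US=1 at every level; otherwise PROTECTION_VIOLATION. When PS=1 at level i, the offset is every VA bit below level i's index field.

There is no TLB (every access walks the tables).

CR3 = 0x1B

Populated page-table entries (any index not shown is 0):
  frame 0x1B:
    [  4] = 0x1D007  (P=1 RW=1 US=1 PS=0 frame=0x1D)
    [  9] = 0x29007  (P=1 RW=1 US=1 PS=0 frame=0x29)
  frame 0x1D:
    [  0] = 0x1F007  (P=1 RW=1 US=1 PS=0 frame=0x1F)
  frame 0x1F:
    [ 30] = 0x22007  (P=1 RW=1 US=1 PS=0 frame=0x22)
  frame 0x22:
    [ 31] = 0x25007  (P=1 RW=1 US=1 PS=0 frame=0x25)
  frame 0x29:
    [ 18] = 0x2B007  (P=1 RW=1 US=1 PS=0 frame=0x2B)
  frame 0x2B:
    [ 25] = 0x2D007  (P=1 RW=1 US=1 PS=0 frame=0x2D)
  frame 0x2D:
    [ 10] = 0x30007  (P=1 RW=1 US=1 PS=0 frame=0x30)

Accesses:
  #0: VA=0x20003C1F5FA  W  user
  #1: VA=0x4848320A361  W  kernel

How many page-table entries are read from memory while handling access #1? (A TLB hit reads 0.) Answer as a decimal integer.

Per-access translation:
#0 VA=0x20003C1F5FA (w,user):
  lvl0: tbl 0x1B, slot 4 ⇒ 0x1D007 (P1/RW1/US1/PS0)
  lvl1: tbl 0x1D, slot 0 ⇒ 0x1F007 (P1/RW1/US1/PS0)
  lvl2: tbl 0x1F, slot 30 ⇒ 0x22007 (P1/RW1/US1/PS0)
  lvl3: tbl 0x22, slot 31 ⇒ 0x25007 (P1/RW1/US1/PS0)
  → PA=0x255FA  (4 entries read)
#1 VA=0x4848320A361 (w,kernel):
  lvl0: tbl 0x1B, slot 9 ⇒ 0x29007 (P1/RW1/US1/PS0)
  lvl1: tbl 0x29, slot 18 ⇒ 0x2B007 (P1/RW1/US1/PS0)
  lvl2: tbl 0x2B, slot 25 ⇒ 0x2D007 (P1/RW1/US1/PS0)
  lvl3: tbl 0x2D, slot 10 ⇒ 0x30007 (P1/RW1/US1/PS0)
  → PA=0x30361  (4 entries read)

Entries read for #1: 4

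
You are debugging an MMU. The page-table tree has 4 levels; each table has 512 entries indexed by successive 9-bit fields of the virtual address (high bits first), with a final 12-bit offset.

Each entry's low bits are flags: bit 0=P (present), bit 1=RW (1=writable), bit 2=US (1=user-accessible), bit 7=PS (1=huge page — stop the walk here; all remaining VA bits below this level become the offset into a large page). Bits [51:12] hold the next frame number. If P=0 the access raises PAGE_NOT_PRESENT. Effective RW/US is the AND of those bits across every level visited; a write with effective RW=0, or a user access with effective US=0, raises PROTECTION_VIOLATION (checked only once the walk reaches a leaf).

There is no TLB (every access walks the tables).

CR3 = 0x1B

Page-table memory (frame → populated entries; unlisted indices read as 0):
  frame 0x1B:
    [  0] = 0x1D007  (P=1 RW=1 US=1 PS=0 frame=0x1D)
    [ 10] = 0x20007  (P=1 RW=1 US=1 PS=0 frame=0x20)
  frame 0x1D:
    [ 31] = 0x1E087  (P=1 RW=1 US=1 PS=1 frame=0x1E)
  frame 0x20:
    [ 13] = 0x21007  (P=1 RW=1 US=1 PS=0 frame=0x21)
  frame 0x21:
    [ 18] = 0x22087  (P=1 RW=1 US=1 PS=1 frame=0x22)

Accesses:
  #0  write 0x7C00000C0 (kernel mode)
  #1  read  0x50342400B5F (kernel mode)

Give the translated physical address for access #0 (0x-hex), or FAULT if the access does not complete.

Walk each access:
#0 VA=0x7C00000C0 (w,kernel):
  L0 @0x1B[0] → 0x1D007  P=1,RW=1,US=1,PS=0
  L1 @0x1D[31] → 0x1E087  P=1,RW=1,US=1,PS=1
  → PA=0x1E0C0 (huge @L1)  (2 entries read)
#1 VA=0x50342400B5F (r,kernel):
  L0 @0x1B[10] → 0x20007  P=1,RW=1,US=1,PS=0
  L1 @0x20[13] → 0x21007  P=1,RW=1,US=1,PS=0
  L2 @0x21[18] → 0x22087  P=1,RW=1,US=1,PS=1
  → PA=0x22B5F (huge @L2)  (3 entries read)

Access #0 PA: 0x1E0C0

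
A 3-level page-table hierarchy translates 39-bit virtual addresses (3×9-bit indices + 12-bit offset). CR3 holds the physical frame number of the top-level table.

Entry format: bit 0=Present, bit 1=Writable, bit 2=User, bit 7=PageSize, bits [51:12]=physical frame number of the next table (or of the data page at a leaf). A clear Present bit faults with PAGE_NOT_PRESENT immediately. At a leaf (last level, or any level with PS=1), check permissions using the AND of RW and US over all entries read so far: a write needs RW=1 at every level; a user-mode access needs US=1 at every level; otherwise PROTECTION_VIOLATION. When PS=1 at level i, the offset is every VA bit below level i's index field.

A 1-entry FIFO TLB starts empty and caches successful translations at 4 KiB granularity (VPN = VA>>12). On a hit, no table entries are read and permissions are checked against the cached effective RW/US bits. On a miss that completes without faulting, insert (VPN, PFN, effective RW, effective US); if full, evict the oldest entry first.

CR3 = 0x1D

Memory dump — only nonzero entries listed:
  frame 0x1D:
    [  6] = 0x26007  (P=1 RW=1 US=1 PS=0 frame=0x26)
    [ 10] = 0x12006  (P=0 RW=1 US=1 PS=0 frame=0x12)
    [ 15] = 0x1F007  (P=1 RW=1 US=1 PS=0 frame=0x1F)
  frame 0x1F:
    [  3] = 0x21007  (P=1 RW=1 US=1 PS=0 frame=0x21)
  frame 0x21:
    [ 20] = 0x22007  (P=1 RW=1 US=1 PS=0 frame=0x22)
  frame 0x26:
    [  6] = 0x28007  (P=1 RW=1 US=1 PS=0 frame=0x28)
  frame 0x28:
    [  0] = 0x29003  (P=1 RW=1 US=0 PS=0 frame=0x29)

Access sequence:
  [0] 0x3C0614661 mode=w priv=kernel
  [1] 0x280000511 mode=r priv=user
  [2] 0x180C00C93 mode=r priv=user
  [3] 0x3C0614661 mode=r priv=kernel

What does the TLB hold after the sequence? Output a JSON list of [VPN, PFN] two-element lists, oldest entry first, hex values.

Per-access translation:
#0 VA=0x3C0614661 (w,kernel):
  [0] read 0x1D idx=15: raw=0x1F007 flags P=1 W=1 U=1 S=0
  [1] read 0x1F idx=3: raw=0x21007 flags P=1 W=1 U=1 S=0
  [2] read 0x21 idx=20: raw=0x22007 flags P=1 W=1 U=1 S=0
  → PA=0x22661  (3 entries read)
#1 VA=0x280000511 (r,user):
  [0] read 0x1D idx=10: raw=0x12006 flags P=0 W=1 U=1 S=0
  ⇒ fault: PAGE_NOT_PRESENT  — 1 lookups
#2 VA=0x180C00C93 (r,user):
  [0] read 0x1D idx=6: raw=0x26007 flags P=1 W=1 U=1 S=0
  [1] read 0x26 idx=6: raw=0x28007 flags P=1 W=1 U=1 S=0
  [2] read 0x28 idx=0: raw=0x29003 flags P=1 W=1 U=0 S=0
  ⇒ fault: PROTECTION_VIOLATION  — 3 lookups
#3 VA=0x3C0614661 (r,kernel):
  TLB hit vpn=0x3C0614 → PA=0x22661

TLB: [["0x3C0614", "0x22"]]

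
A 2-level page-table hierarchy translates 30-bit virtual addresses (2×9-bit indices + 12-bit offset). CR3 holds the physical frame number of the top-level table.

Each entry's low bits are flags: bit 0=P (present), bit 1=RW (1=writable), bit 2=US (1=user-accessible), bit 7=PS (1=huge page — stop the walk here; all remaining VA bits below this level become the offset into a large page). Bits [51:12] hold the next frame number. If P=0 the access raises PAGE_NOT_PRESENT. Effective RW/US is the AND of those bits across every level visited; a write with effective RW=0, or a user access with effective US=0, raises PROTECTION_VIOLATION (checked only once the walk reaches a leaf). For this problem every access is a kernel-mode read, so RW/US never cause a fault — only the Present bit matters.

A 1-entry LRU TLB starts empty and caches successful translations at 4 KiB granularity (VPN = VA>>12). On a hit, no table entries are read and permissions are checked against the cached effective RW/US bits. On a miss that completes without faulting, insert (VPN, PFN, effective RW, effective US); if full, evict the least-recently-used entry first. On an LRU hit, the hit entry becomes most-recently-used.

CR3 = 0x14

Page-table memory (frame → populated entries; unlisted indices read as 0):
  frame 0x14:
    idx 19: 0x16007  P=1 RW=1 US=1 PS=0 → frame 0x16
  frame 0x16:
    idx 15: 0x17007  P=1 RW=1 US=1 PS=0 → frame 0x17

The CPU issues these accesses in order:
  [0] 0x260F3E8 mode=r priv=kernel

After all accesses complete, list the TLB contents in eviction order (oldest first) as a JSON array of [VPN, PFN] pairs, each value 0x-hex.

Per-access translation:
#0 VA=0x260F3E8 (r,kernel):
  [0] read 0x14 idx=19: raw=0x16007 flags P=1 W=1 U=1 S=0
  [1] read 0x16 idx=15: raw=0x17007 flags P=1 W=1 U=1 S=0
  → PA=0x173E8  (2 entries read)

TLB: [["0x260F", "0x17"]]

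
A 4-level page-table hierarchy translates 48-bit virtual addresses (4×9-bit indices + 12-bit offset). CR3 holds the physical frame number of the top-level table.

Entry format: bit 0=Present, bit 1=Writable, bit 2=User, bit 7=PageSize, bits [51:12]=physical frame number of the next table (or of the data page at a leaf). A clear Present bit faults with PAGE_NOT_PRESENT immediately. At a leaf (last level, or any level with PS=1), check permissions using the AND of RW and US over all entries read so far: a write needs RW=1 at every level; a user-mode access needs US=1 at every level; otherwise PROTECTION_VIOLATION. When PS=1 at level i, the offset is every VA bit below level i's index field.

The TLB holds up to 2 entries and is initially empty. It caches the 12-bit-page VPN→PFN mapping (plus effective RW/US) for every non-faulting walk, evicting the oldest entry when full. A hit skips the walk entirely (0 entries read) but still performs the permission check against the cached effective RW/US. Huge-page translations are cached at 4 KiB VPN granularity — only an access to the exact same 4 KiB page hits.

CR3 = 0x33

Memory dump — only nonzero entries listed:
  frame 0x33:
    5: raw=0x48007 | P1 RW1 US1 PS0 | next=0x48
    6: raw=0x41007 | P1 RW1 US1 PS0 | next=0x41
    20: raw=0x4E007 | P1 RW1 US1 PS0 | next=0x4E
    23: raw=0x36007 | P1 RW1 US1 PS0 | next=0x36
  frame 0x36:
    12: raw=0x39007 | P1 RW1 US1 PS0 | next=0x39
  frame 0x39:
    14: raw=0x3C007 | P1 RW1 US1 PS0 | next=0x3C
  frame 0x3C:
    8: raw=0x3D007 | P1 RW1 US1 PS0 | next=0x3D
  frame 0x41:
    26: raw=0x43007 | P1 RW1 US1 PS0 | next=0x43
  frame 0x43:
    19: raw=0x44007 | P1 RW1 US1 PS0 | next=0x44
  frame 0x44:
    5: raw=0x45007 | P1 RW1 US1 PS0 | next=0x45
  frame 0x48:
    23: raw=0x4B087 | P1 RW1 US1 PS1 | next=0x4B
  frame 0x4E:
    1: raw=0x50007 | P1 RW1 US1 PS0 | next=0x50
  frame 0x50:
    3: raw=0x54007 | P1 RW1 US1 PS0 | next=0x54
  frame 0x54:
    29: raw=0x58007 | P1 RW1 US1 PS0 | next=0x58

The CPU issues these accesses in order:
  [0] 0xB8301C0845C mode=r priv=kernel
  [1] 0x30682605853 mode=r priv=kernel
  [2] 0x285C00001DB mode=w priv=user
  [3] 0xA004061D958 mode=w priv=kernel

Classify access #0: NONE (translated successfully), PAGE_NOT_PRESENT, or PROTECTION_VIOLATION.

Per-access translation:
#0 VA=0xB8301C0845C (r,kernel):
  L0 @0x33[23] → 0x36007  P=1,RW=1,US=1,PS=0
  L1 @0x36[12] → 0x39007  P=1,RW=1,US=1,PS=0
  L2 @0x39[14] → 0x3C007  P=1,RW=1,US=1,PS=0
  L3 @0x3C[8] → 0x3D007  P=1,RW=1,US=1,PS=0
  ⇒ phys 0x3D45C  [4 reads]
#1 VA=0x30682605853 (r,kernel):
  L0 @0x33[6] → 0x41007  P=1,RW=1,US=1,PS=0
  L1 @0x41[26] → 0x43007  P=1,RW=1,US=1,PS=0
  L2 @0x43[19] → 0x44007  P=1,RW=1,US=1,PS=0
  L3 @0x44[5] → 0x45007  P=1,RW=1,US=1,PS=0
  ⇒ phys 0x45853  [4 reads]
#2 VA=0x285C00001DB (w,user):
  L0 @0x33[5] → 0x48007  P=1,RW=1,US=1,PS=0
  L1 @0x48[23] → 0x4B087  P=1,RW=1,US=1,PS=1
  ⇒ phys 0x4B1DB (huge @L1)  [2 reads]
#3 VA=0xA004061D958 (w,kernel):
  L0 @0x33[20] → 0x4E007  P=1,RW=1,US=1,PS=0
  L1 @0x4E[1] → 0x50007  P=1,RW=1,US=1,PS=0
  L2 @0x50[3] → 0x54007  P=1,RW=1,US=1,PS=0
  L3 @0x54[29] → 0x58007  P=1,RW=1,US=1,PS=0
  ⇒ phys 0x58958  [4 reads]

Access #0 fault: NONE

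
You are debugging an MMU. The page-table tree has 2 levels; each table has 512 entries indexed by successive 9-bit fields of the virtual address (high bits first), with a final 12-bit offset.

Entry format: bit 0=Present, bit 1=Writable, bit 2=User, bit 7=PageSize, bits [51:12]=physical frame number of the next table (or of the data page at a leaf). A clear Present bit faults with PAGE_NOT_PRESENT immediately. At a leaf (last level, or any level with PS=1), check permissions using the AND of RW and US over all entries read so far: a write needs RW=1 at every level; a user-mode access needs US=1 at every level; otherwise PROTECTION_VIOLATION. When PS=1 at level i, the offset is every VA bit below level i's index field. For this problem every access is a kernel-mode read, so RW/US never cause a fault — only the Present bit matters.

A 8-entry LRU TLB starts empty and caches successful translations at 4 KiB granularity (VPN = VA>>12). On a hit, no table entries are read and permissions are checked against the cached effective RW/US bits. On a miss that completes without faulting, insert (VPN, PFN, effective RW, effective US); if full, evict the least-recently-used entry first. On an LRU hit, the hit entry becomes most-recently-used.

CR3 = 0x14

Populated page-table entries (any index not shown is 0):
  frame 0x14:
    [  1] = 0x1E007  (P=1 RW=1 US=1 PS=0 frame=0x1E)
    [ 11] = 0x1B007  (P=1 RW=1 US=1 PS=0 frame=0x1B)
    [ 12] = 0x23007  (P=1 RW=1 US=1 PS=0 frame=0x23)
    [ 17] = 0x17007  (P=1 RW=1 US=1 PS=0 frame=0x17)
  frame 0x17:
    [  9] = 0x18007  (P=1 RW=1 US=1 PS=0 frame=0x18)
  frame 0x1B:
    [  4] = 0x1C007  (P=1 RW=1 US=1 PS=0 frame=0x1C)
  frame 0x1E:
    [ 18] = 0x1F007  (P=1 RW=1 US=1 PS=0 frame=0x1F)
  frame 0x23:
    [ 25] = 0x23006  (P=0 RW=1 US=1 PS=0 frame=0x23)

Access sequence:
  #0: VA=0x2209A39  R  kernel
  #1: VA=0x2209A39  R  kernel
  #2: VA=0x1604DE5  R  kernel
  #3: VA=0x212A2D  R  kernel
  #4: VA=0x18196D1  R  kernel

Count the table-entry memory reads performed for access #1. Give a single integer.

Walk each access:
#0 VA=0x2209A39 (r,kernel):
  L0: frame=0x14 idx=17 entry=0x17007 [P=1 RW=1 US=1 PS=0]
  L1: frame=0x17 idx=9 entry=0x18007 [P=1 RW=1 US=1 PS=0]
  ⇒ phys 0x18A39  [2 reads]
#1 VA=0x2209A39 (r,kernel):
  TLB hit vpn=0x2209 → PA=0x18A39
#2 VA=0x1604DE5 (r,kernel):
  L0: frame=0x14 idx=11 entry=0x1B007 [P=1 RW=1 US=1 PS=0]
  L1: frame=0x1B idx=4 entry=0x1C007 [P=1 RW=1 US=1 PS=0]
  ⇒ phys 0x1CDE5  [2 reads]
#3 VA=0x212A2D (r,kernel):
  L0: frame=0x14 idx=1 entry=0x1E007 [P=1 RW=1 US=1 PS=0]
  L1: frame=0x1E idx=18 entry=0x1F007 [P=1 RW=1 US=1 PS=0]
  ⇒ phys 0x1FA2D  [2 reads]
#4 VA=0x18196D1 (r,kernel):
  L0: frame=0x14 idx=12 entry=0x23007 [P=1 RW=1 US=1 PS=0]
  L1: frame=0x23 idx=25 entry=0x23006 [P=0 RW=1 US=1 PS=0]
  ✗ PAGE_NOT_PRESENT  [2 reads]

Entries read for #1: 0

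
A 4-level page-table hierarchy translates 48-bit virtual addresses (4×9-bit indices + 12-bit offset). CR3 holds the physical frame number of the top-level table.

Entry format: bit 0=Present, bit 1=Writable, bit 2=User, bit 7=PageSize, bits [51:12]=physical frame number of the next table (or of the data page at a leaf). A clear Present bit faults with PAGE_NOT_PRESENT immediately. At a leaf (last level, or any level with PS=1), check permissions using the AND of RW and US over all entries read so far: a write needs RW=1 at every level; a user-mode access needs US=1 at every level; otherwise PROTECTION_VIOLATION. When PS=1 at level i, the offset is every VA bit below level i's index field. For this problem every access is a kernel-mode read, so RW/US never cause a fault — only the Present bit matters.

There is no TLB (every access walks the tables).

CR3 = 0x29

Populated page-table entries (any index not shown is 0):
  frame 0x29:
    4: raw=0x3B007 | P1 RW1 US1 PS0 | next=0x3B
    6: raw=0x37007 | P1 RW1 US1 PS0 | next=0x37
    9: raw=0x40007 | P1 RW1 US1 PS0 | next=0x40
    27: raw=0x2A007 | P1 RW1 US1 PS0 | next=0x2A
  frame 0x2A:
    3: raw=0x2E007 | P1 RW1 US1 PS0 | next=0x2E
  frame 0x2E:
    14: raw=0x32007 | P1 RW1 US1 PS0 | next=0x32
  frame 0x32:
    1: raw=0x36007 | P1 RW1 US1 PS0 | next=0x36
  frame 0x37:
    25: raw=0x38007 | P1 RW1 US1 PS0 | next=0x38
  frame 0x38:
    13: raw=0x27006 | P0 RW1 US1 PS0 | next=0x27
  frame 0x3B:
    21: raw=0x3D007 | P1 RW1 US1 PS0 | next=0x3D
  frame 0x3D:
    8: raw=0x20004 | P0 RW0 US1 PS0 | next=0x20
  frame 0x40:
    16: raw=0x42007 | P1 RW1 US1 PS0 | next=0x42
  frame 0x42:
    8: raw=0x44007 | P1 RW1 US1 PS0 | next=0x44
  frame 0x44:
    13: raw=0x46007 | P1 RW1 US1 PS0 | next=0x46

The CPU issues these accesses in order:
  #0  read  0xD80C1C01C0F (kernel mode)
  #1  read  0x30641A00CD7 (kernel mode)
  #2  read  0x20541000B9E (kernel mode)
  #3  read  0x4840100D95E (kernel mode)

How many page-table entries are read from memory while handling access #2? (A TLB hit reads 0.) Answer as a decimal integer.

Per-access translation:
#0 VA=0xD80C1C01C0F (r,kernel):
  L0: frame=0x29 idx=27 entry=0x2A007 [P=1 RW=1 US=1 PS=0]
  L1: frame=0x2A idx=3 entry=0x2E007 [P=1 RW=1 US=1 PS=0]
  L2: frame=0x2E idx=14 entry=0x32007 [P=1 RW=1 US=1 PS=0]
  L3: frame=0x32 idx=1 entry=0x36007 [P=1 RW=1 US=1 PS=0]
  → PA=0x36C0F  (4 entries read)
#1 VA=0x30641A00CD7 (r,kernel):
  L0: frame=0x29 idx=6 entry=0x37007 [P=1 RW=1 US=1 PS=0]
  L1: frame=0x37 idx=25 entry=0x38007 [P=1 RW=1 US=1 PS=0]
  L2: frame=0x38 idx=13 entry=0x27006 [P=0 RW=1 US=1 PS=0]
  → PAGE_NOT_PRESENT  (3 entries read)
#2 VA=0x20541000B9E (r,kernel):
  L0: frame=0x29 idx=4 entry=0x3B007 [P=1 RW=1 US=1 PS=0]
  L1: frame=0x3B idx=21 entry=0x3D007 [P=1 RW=1 US=1 PS=0]
  L2: frame=0x3D idx=8 entry=0x20004 [P=0 RW=0 US=1 PS=0]
  → PAGE_NOT_PRESENT  (3 entries read)
#3 VA=0x4840100D95E (r,kernel):
  L0: frame=0x29 idx=9 entry=0x40007 [P=1 RW=1 US=1 PS=0]
  L1: frame=0x40 idx=16 entry=0x42007 [P=1 RW=1 US=1 PS=0]
  L2: frame=0x42 idx=8 entry=0x44007 [P=1 RW=1 US=1 PS=0]
  L3: frame=0x44 idx=13 entry=0x46007 [P=1 RW=1 US=1 PS=0]
  → PA=0x4695E  (4 entries read)

Entries read for #2: 3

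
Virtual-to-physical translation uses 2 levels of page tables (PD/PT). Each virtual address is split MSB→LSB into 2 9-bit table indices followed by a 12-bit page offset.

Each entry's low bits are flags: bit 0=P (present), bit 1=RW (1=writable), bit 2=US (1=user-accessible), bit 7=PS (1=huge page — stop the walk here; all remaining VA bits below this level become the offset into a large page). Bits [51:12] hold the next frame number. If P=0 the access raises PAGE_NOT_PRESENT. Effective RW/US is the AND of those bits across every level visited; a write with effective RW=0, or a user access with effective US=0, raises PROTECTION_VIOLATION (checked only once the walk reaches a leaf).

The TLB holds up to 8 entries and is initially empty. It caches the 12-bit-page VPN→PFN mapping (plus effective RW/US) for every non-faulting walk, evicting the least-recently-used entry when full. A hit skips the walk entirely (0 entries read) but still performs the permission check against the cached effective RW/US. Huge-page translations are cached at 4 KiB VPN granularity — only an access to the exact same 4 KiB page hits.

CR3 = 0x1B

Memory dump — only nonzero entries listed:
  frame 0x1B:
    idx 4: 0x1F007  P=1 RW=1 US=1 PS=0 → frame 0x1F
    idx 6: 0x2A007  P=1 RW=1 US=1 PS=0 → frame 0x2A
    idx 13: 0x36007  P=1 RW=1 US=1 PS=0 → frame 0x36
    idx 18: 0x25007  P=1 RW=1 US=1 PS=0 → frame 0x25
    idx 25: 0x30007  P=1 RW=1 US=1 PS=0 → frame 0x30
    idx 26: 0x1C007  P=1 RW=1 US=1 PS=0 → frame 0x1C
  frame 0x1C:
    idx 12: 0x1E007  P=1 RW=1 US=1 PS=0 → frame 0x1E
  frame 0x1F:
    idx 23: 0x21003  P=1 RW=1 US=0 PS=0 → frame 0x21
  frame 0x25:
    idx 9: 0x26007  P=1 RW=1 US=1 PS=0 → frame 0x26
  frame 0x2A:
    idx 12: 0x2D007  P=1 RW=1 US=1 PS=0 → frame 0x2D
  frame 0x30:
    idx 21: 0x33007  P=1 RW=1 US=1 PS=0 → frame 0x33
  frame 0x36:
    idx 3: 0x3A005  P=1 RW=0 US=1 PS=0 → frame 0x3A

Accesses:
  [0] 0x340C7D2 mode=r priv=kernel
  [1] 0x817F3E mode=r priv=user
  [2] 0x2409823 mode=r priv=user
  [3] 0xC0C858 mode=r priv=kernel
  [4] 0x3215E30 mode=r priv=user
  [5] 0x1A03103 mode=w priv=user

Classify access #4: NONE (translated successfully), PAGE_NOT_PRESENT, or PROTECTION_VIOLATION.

Trace:
#0 VA=0x340C7D2 (r,kernel):
  lvl0: tbl 0x1B, slot 26 ⇒ 0x1C007 (P1/RW1/US1/PS0)
  lvl1: tbl 0x1C, slot 12 ⇒ 0x1E007 (P1/RW1/US1/PS0)
  → PA=0x1E7D2  (2 entries read)
#1 VA=0x817F3E (r,user):
  lvl0: tbl 0x1B, slot 4 ⇒ 0x1F007 (P1/RW1/US1/PS0)
  lvl1: tbl 0x1F, slot 23 ⇒ 0x21003 (P1/RW1/US0/PS0)
  ✗ PROTECTION_VIOLATION  [2 reads]
#2 VA=0x2409823 (r,user):
  lvl0: tbl 0x1B, slot 18 ⇒ 0x25007 (P1/RW1/US1/PS0)
  lvl1: tbl 0x25, slot 9 ⇒ 0x26007 (P1/RW1/US1/PS0)
  → PA=0x26823  (2 entries read)
#3 VA=0xC0C858 (r,kernel):
  lvl0: tbl 0x1B, slot 6 ⇒ 0x2A007 (P1/RW1/US1/PS0)
  lvl1: tbl 0x2A, slot 12 ⇒ 0x2D007 (P1/RW1/US1/PS0)
  → PA=0x2D858  (2 entries read)
#4 VA=0x3215E30 (r,user):
  lvl0: tbl 0x1B, slot 25 ⇒ 0x30007 (P1/RW1/US1/PS0)
  lvl1: tbl 0x30, slot 21 ⇒ 0x33007 (P1/RW1/US1/PS0)
  → PA=0x33E30  (2 entries read)
#5 VA=0x1A03103 (w,user):
  lvl0: tbl 0x1B, slot 13 ⇒ 0x36007 (P1/RW1/US1/PS0)
  lvl1: tbl 0x36, slot 3 ⇒ 0x3A005 (P1/RW0/US1/PS0)
  ✗ PROTECTION_VIOLATION  [2 reads]

Access #4 fault: NONE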